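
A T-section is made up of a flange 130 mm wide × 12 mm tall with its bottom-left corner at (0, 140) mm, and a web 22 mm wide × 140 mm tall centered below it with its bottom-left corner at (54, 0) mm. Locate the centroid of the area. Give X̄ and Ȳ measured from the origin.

web: A = 22 × 140 = 3080.00, centroid at (65.00, 70.00).
flange: A = 130 × 12 = 1560.00, centroid at (65.00, 146.00).
ΣA = 4640.00 mm²
ΣAX̄ = (3080.00)(65.00) + (1560.00)(65.00) = 301600.00 mm³
ΣAȲ = (3080.00)(70.00) + (1560.00)(146.00) = 443360.00 mm³
X̄ = 301600.00 / 4640.00 = 65.00 mm
Ȳ = 443360.00 / 4640.00 = 95.55 mm

X̄ = 65.00 mm, Ȳ = 95.55 mm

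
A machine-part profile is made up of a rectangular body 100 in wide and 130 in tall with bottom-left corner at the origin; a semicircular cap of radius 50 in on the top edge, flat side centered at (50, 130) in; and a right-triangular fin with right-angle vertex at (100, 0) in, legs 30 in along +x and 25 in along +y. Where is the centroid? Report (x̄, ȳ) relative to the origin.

Part | A | x̄ᵢ | ȳᵢ | A·x̄ᵢ | A·ȳᵢ
rectangular body | 13000.00 | 50.00 | 65.00 | 650000.00 | 845000.00
semicircular top | 3926.99 | 50.00 | 151.22 | 196349.54 | 593842.14
triangular fin | 375.00 | 110.00 | 8.33 | 41250.00 | 3125.00
Σ | 17301.99 |  |  | 887599.54 | 1441967.14
x̄ = 887599.54 / 17301.99 = 51.30 in
ȳ = 1441967.14 / 17301.99 = 83.34 in

x̄ = 51.30 in, ȳ = 83.34 in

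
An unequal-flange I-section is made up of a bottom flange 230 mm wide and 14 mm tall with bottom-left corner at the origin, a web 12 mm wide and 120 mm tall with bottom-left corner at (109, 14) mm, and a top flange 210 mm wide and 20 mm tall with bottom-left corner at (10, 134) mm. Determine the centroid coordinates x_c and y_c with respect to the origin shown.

bottom flange: A = 230 × 14 = 3220.00, centroid at (115.00, 7.00).
web: A = 12 × 120 = 1440.00, centroid at (115.00, 74.00).
top flange: A = 210 × 20 = 4200.00, centroid at (115.00, 144.00).
ΣA = 8860.00 mm², ΣAx_c = 1018900.00 mm³, ΣAy_c = 733900.00 mm³.
x_c = 1018900.00/8860.00 = 115.00 mm; y_c = 733900.00/8860.00 = 82.83 mm.

x_c = 115.00 mm, y_c = 82.83 mm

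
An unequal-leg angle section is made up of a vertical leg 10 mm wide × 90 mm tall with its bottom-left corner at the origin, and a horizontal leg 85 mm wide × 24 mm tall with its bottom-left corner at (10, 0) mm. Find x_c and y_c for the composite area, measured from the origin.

x_c = 37.96 mm, y_c = 22.10 mm

vertical leg: A = 10 × 90 = 900.00, centroid at (5.00, 45.00).
horizontal leg: A = 85 × 24 = 2040.00, centroid at (52.50, 12.00).
ΣA = 2940.00 mm², ΣAx_c = 111600.00 mm³, ΣAy_c = 64980.00 mm³.
x_c = 111600.00/2940.00 = 37.96 mm; y_c = 64980.00/2940.00 = 22.10 mm.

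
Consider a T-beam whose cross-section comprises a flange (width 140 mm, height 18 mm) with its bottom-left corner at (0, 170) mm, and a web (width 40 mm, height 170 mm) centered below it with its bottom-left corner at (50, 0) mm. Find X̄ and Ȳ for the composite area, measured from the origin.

web: A = 40 × 170 = 6800.00, centroid at (70.00, 85.00).
flange: A = 140 × 18 = 2520.00, centroid at (70.00, 179.00).
ΣA = 9320.00 mm²
ΣAX̄ = (6800.00)(70.00) + (2520.00)(70.00) = 652400.00 mm³
ΣAȲ = (6800.00)(85.00) + (2520.00)(179.00) = 1029080.00 mm³
X̄ = 652400.00 / 9320.00 = 70.00 mm
Ȳ = 1029080.00 / 9320.00 = 110.42 mm

X̄ = 70.00 mm, Ȳ = 110.42 mm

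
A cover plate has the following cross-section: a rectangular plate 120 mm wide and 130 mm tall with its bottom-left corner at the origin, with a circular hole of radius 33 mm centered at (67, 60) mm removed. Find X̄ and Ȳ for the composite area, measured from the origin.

plate: A = 120 × 130 = 15600.00, centroid at (60.00, 65.00).
hole: A = −π·33² = -3421.19, centroid at (67.00, 60.00).
ΣA = 12178.81 mm², ΣAX̄ = 706779.98 mm³, ΣAȲ = 808728.34 mm³.
X̄ = 706779.98/12178.81 = 58.03 mm; Ȳ = 808728.34/12178.81 = 66.40 mm.

X̄ = 58.03 mm, Ȳ = 66.40 mm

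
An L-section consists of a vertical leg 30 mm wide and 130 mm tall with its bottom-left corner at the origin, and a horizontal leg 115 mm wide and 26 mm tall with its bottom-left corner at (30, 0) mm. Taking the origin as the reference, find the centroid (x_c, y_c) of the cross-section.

Part | A | x̄ᵢ | ȳᵢ | A·x̄ᵢ | A·ȳᵢ
vertical leg | 3900.00 | 15.00 | 65.00 | 58500.00 | 253500.00
horizontal leg | 2990.00 | 87.50 | 13.00 | 261625.00 | 38870.00
Σ | 6890.00 |  |  | 320125.00 | 292370.00
x_c = 320125.00 / 6890.00 = 46.46 mm
y_c = 292370.00 / 6890.00 = 42.43 mm

x_c = 46.46 mm, y_c = 42.43 mm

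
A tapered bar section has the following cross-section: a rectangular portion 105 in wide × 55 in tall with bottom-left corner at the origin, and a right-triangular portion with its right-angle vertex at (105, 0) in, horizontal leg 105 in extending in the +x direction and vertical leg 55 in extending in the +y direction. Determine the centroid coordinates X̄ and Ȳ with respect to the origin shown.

rectangular portion: A = 105 × 55 = 5775.00, centroid at (52.50, 27.50).
triangular portion: A = ½·105·55 = 2887.50, centroid at (140.00, 18.33).
ΣA = 8662.50 in², ΣAX̄ = 707437.50 in³, ΣAȲ = 211750.00 in³.
X̄ = 707437.50/8662.50 = 81.67 in; Ȳ = 211750.00/8662.50 = 24.44 in.

X̄ = 81.67 in, Ȳ = 24.44 in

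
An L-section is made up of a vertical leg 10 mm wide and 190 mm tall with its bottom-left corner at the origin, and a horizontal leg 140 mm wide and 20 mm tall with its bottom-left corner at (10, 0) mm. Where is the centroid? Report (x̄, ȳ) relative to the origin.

x̄ = 49.68 mm, ȳ = 44.36 mm

vertical leg: A = 10 × 190 = 1900.00, centroid at (5.00, 95.00).
horizontal leg: A = 140 × 20 = 2800.00, centroid at (80.00, 10.00).
ΣA = 4700.00 mm², ΣAx̄ = 233500.00 mm³, ΣAȳ = 208500.00 mm³.
x̄ = 233500.00/4700.00 = 49.68 mm; ȳ = 208500.00/4700.00 = 44.36 mm.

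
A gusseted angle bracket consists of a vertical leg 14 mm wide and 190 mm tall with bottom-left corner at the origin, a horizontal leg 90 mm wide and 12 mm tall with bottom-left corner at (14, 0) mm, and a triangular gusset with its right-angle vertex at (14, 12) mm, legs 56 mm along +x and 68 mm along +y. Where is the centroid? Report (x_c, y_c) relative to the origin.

Part | A | x̄ᵢ | ȳᵢ | A·x̄ᵢ | A·ȳᵢ
vertical leg | 2660.00 | 7.00 | 95.00 | 18620.00 | 252700.00
horizontal leg | 1080.00 | 59.00 | 6.00 | 63720.00 | 6480.00
gusset | 1904.00 | 32.67 | 34.67 | 62197.33 | 66005.33
Σ | 5644.00 |  |  | 144537.33 | 325185.33
x_c = 144537.33 / 5644.00 = 25.61 mm
y_c = 325185.33 / 5644.00 = 57.62 mm

x_c = 25.61 mm, y_c = 57.62 mm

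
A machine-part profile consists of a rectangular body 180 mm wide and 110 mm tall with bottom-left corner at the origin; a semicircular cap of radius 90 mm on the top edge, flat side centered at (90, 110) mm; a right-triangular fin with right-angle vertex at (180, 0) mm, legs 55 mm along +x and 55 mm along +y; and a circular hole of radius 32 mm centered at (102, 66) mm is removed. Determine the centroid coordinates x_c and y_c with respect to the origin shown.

Part | A | x̄ᵢ | ȳᵢ | A·x̄ᵢ | A·ȳᵢ
rectangular body | 19800.00 | 90.00 | 55.00 | 1782000.00 | 1089000.00
semicircular top | 12723.45 | 90.00 | 148.20 | 1145110.52 | 1885579.53
triangular fin | 1512.50 | 198.33 | 18.33 | 299979.17 | 27729.17
hole | -3216.99 | 102.00 | 66.00 | -328133.07 | -212321.40
Σ | 30818.96 |  |  | 2898956.62 | 2789987.30
x_c = 2898956.62 / 30818.96 = 94.06 mm
y_c = 2789987.30 / 30818.96 = 90.53 mm

x_c = 94.06 mm, y_c = 90.53 mm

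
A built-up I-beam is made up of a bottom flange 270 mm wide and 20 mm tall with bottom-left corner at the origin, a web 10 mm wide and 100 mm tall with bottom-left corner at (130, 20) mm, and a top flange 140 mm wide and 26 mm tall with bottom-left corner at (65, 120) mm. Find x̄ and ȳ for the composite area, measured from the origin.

bottom flange: A = 270 × 20 = 5400.00, centroid at (135.00, 10.00).
web: A = 10 × 100 = 1000.00, centroid at (135.00, 70.00).
top flange: A = 140 × 26 = 3640.00, centroid at (135.00, 133.00).
ΣA = 10040.00 mm², ΣAx̄ = 1355400.00 mm³, ΣAȳ = 608120.00 mm³.
x̄ = 1355400.00/10040.00 = 135.00 mm; ȳ = 608120.00/10040.00 = 60.57 mm.

x̄ = 135.00 mm, ȳ = 60.57 mm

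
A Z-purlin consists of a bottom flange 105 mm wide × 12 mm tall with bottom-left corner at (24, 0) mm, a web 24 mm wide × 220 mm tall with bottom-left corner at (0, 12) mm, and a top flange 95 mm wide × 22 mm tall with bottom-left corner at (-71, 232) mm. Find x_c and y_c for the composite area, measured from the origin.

x_c = 12.82 mm, y_c = 134.37 mm

Part | A | x̄ᵢ | ȳᵢ | A·x̄ᵢ | A·ȳᵢ
bottom flange | 1260.00 | 76.50 | 6.00 | 96390.00 | 7560.00
web | 5280.00 | 12.00 | 122.00 | 63360.00 | 644160.00
top flange | 2090.00 | -23.50 | 243.00 | -49115.00 | 507870.00
Σ | 8630.00 |  |  | 110635.00 | 1159590.00
x_c = 110635.00 / 8630.00 = 12.82 mm
y_c = 1159590.00 / 8630.00 = 134.37 mm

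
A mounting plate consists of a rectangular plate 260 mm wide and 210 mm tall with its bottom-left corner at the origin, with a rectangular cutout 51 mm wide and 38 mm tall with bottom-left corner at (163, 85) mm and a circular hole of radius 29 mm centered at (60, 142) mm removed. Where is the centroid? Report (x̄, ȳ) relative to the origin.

x̄ = 131.43 mm, ȳ = 103.08 mm

Part | A | x̄ᵢ | ȳᵢ | A·x̄ᵢ | A·ȳᵢ
plate | 54600.00 | 130.00 | 105.00 | 7098000.00 | 5733000.00
hole 1 | -1938.00 | 188.50 | 104.00 | -365313.00 | -201552.00
hole 2 | -2642.08 | 60.00 | 142.00 | -158524.77 | -375175.28
Σ | 50019.92 |  |  | 6574162.23 | 5156272.72
x̄ = 6574162.23 / 50019.92 = 131.43 mm
ȳ = 5156272.72 / 50019.92 = 103.08 mm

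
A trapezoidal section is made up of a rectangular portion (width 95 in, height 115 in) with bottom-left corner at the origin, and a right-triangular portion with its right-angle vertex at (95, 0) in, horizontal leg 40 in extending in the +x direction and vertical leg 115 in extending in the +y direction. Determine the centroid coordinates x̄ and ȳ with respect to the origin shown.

x̄ = 58.08 in, ȳ = 54.17 in

rectangular portion: A = 95 × 115 = 10925.00, centroid at (47.50, 57.50).
triangular portion: A = ½·40·115 = 2300.00, centroid at (108.33, 38.33).
ΣA = 13225.00 in²
ΣAx̄ = (10925.00)(47.50) + (2300.00)(108.33) = 768104.17 in³
ΣAȳ = (10925.00)(57.50) + (2300.00)(38.33) = 716354.17 in³
x̄ = 768104.17 / 13225.00 = 58.08 in
ȳ = 716354.17 / 13225.00 = 54.17 in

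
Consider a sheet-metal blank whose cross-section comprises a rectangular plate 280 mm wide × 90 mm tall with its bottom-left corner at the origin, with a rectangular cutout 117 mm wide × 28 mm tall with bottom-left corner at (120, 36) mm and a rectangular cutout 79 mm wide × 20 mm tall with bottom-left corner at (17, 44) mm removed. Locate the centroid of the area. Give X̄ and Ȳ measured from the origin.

plate: A = 280 × 90 = 25200.00, centroid at (140.00, 45.00).
hole 1: A = −(117 × 28) = -3276.00, centroid at (178.50, 50.00).
hole 2: A = −(79 × 20) = -1580.00, centroid at (56.50, 54.00).
ΣA = 20344.00 mm², ΣAX̄ = 2853964.00 mm³, ΣAȲ = 884880.00 mm³.
X̄ = 2853964.00/20344.00 = 140.29 mm; Ȳ = 884880.00/20344.00 = 43.50 mm.

X̄ = 140.29 mm, Ȳ = 43.50 mm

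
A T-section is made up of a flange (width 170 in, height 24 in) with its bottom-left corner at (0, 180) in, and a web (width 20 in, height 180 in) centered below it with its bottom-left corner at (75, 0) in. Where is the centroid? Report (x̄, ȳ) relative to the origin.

Part | A | x̄ᵢ | ȳᵢ | A·x̄ᵢ | A·ȳᵢ
web | 3600.00 | 85.00 | 90.00 | 306000.00 | 324000.00
flange | 4080.00 | 85.00 | 192.00 | 346800.00 | 783360.00
Σ | 7680.00 |  |  | 652800.00 | 1107360.00
x̄ = 652800.00 / 7680.00 = 85.00 in
ȳ = 1107360.00 / 7680.00 = 144.19 in

x̄ = 85.00 in, ȳ = 144.19 in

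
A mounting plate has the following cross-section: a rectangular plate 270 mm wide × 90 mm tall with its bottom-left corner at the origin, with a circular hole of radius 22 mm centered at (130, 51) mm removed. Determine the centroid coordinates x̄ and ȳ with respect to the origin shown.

plate: A = 270 × 90 = 24300.00, centroid at (135.00, 45.00).
hole: A = −π·22² = -1520.53, centroid at (130.00, 51.00).
ΣA = 22779.47 mm²
ΣAx̄ = (24300.00)(135.00) + (-1520.53)(130.00) = 3082830.99 mm³
ΣAȳ = (24300.00)(45.00) + (-1520.53)(51.00) = 1015952.93 mm³
x̄ = 3082830.99 / 22779.47 = 135.33 mm
ȳ = 1015952.93 / 22779.47 = 44.60 mm

x̄ = 135.33 mm, ȳ = 44.60 mm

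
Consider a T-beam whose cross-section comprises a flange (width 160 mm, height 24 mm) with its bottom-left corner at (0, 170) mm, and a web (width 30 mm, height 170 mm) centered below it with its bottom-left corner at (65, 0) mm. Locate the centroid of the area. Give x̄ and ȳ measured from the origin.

x̄ = 80.00 mm, ȳ = 126.66 mm

Part | A | x̄ᵢ | ȳᵢ | A·x̄ᵢ | A·ȳᵢ
web | 5100.00 | 80.00 | 85.00 | 408000.00 | 433500.00
flange | 3840.00 | 80.00 | 182.00 | 307200.00 | 698880.00
Σ | 8940.00 |  |  | 715200.00 | 1132380.00
x̄ = 715200.00 / 8940.00 = 80.00 mm
ȳ = 1132380.00 / 8940.00 = 126.66 mm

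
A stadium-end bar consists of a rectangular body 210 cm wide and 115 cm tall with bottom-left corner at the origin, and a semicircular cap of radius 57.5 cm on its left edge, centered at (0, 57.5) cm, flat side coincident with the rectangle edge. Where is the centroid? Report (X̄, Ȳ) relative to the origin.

X̄ = 82.10 cm, Ȳ = 57.50 cm

rectangular body: A = 210 × 115 = 24150.00, centroid at (105.00, 57.50).
semicircular end: A = ½π·57.5² = 5193.45, centroid at (-24.40, 57.50).
ΣA = 29343.45 cm²
ΣAX̄ = (24150.00)(105.00) + (5193.45)(-24.40) = 2409010.42 cm³
ΣAȲ = (24150.00)(57.50) + (5193.45)(57.50) = 1687248.11 cm³
X̄ = 2409010.42 / 29343.45 = 82.10 cm
Ȳ = 1687248.11 / 29343.45 = 57.50 cm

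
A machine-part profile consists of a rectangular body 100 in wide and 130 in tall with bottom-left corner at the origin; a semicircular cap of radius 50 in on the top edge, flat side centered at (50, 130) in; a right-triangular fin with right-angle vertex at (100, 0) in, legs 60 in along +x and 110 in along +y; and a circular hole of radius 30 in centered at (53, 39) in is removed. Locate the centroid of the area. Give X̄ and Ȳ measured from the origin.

X̄ = 62.79 in, Ȳ = 83.31 in

rectangular body: A = 100 × 130 = 13000.00, centroid at (50.00, 65.00).
semicircular top: A = ½π·50² = 3926.99, centroid at (50.00, 151.22).
triangular fin: A = ½·60·110 = 3300.00, centroid at (120.00, 36.67).
hole: A = −π·30² = -2827.43, centroid at (53.00, 39.00).
ΣA = 17399.56 in²
ΣAX̄ = (13000.00)(50.00) + (3926.99)(50.00) + (3300.00)(120.00) + (-2827.43)(53.00) = 1092495.57 in³
ΣAȲ = (13000.00)(65.00) + (3926.99)(151.22) + (3300.00)(36.67) + (-2827.43)(39.00) = 1449572.24 in³
X̄ = 1092495.57 / 17399.56 = 62.79 in
Ȳ = 1449572.24 / 17399.56 = 83.31 in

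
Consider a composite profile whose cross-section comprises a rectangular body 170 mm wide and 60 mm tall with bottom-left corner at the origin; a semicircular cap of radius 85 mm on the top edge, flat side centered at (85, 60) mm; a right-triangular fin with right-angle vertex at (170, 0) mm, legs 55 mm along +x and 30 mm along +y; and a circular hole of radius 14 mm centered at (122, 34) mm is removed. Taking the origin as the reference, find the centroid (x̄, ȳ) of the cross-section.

x̄ = 87.87 mm, ȳ = 63.59 mm

rectangular body: A = 170 × 60 = 10200.00, centroid at (85.00, 30.00).
semicircular top: A = ½π·85² = 11349.00, centroid at (85.00, 96.08).
triangular fin: A = ½·55·30 = 825.00, centroid at (188.33, 10.00).
hole: A = −π·14² = -615.75, centroid at (122.00, 34.00).
ΣA = 21758.25 mm²
ΣAx̄ = (10200.00)(85.00) + (11349.00)(85.00) + (825.00)(188.33) + (-615.75)(122.00) = 1911918.53 mm³
ΣAȳ = (10200.00)(30.00) + (11349.00)(96.08) + (825.00)(10.00) + (-615.75)(34.00) = 1383671.30 mm³
x̄ = 1911918.53 / 21758.25 = 87.87 mm
ȳ = 1383671.30 / 21758.25 = 63.59 mm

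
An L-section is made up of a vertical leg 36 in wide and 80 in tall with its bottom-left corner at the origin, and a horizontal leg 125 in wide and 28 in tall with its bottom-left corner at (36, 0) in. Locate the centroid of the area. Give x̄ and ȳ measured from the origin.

x̄ = 62.16 in, ȳ = 25.74 in

vertical leg: A = 36 × 80 = 2880.00, centroid at (18.00, 40.00).
horizontal leg: A = 125 × 28 = 3500.00, centroid at (98.50, 14.00).
ΣA = 6380.00 in², ΣAx̄ = 396590.00 in³, ΣAȳ = 164200.00 in³.
x̄ = 396590.00/6380.00 = 62.16 in; ȳ = 164200.00/6380.00 = 25.74 in.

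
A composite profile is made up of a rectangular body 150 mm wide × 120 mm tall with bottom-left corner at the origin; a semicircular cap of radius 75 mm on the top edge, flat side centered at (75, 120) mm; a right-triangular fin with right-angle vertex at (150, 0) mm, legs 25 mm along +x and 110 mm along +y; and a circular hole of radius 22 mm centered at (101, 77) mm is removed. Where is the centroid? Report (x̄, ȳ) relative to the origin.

x̄ = 77.81 mm, ȳ = 88.23 mm

Part | A | x̄ᵢ | ȳᵢ | A·x̄ᵢ | A·ȳᵢ
rectangular body | 18000.00 | 75.00 | 60.00 | 1350000.00 | 1080000.00
semicircular top | 8835.73 | 75.00 | 151.83 | 662679.70 | 1341537.52
triangular fin | 1375.00 | 158.33 | 36.67 | 217708.33 | 50416.67
hole | -1520.53 | 101.00 | 77.00 | -153573.62 | -117080.88
Σ | 26690.20 |  |  | 2076814.42 | 2354873.31
x̄ = 2076814.42 / 26690.20 = 77.81 mm
ȳ = 2354873.31 / 26690.20 = 88.23 mm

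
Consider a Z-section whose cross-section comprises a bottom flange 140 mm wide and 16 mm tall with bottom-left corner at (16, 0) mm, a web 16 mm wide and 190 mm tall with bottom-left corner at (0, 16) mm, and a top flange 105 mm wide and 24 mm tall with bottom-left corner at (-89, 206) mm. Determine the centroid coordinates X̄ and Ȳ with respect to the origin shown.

X̄ = 16.02 mm, Ȳ = 115.99 mm

bottom flange: A = 140 × 16 = 2240.00, centroid at (86.00, 8.00).
web: A = 16 × 190 = 3040.00, centroid at (8.00, 111.00).
top flange: A = 105 × 24 = 2520.00, centroid at (-36.50, 218.00).
ΣA = 7800.00 mm²
ΣAX̄ = (2240.00)(86.00) + (3040.00)(8.00) + (2520.00)(-36.50) = 124980.00 mm³
ΣAȲ = (2240.00)(8.00) + (3040.00)(111.00) + (2520.00)(218.00) = 904720.00 mm³
X̄ = 124980.00 / 7800.00 = 16.02 mm
Ȳ = 904720.00 / 7800.00 = 115.99 mm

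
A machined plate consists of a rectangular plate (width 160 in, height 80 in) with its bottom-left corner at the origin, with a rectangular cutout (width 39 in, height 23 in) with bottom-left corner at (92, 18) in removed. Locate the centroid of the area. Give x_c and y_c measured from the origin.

Part | A | x̄ᵢ | ȳᵢ | A·x̄ᵢ | A·ȳᵢ
plate | 12800.00 | 80.00 | 40.00 | 1024000.00 | 512000.00
hole | -897.00 | 111.50 | 29.50 | -100015.50 | -26461.50
Σ | 11903.00 |  |  | 923984.50 | 485538.50
x_c = 923984.50 / 11903.00 = 77.63 in
y_c = 485538.50 / 11903.00 = 40.79 in

x_c = 77.63 in, y_c = 40.79 in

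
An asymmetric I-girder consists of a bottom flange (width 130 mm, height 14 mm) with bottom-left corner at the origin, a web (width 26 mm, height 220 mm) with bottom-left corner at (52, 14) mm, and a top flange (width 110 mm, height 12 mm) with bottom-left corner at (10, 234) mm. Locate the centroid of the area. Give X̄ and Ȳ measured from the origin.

bottom flange: A = 130 × 14 = 1820.00, centroid at (65.00, 7.00).
web: A = 26 × 220 = 5720.00, centroid at (65.00, 124.00).
top flange: A = 110 × 12 = 1320.00, centroid at (65.00, 240.00).
ΣA = 8860.00 mm², ΣAX̄ = 575900.00 mm³, ΣAȲ = 1038820.00 mm³.
X̄ = 575900.00/8860.00 = 65.00 mm; Ȳ = 1038820.00/8860.00 = 117.25 mm.

X̄ = 65.00 mm, Ȳ = 117.25 mm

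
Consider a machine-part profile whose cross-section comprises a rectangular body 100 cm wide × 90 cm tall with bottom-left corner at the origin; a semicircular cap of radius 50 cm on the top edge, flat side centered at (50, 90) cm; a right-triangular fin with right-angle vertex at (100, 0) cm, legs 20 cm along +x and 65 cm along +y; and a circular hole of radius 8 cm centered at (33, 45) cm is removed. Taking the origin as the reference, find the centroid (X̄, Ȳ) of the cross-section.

Part | A | x̄ᵢ | ȳᵢ | A·x̄ᵢ | A·ȳᵢ
rectangular body | 9000.00 | 50.00 | 45.00 | 450000.00 | 405000.00
semicircular top | 3926.99 | 50.00 | 111.22 | 196349.54 | 436762.51
triangular fin | 650.00 | 106.67 | 21.67 | 69333.33 | 14083.33
hole | -201.06 | 33.00 | 45.00 | -6635.04 | -9047.79
Σ | 13375.93 |  |  | 709047.83 | 846798.05
X̄ = 709047.83 / 13375.93 = 53.01 cm
Ȳ = 846798.05 / 13375.93 = 63.31 cm

X̄ = 53.01 cm, Ȳ = 63.31 cm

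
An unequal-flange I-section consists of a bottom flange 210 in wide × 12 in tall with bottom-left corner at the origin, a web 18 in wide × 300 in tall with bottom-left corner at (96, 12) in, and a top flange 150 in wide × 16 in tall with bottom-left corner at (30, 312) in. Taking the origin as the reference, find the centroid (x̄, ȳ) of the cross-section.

x̄ = 105.00 in, ȳ = 160.65 in

bottom flange: A = 210 × 12 = 2520.00, centroid at (105.00, 6.00).
web: A = 18 × 300 = 5400.00, centroid at (105.00, 162.00).
top flange: A = 150 × 16 = 2400.00, centroid at (105.00, 320.00).
ΣA = 10320.00 in²
ΣAx̄ = (2520.00)(105.00) + (5400.00)(105.00) + (2400.00)(105.00) = 1083600.00 in³
ΣAȳ = (2520.00)(6.00) + (5400.00)(162.00) + (2400.00)(320.00) = 1657920.00 in³
x̄ = 1083600.00 / 10320.00 = 105.00 in
ȳ = 1657920.00 / 10320.00 = 160.65 in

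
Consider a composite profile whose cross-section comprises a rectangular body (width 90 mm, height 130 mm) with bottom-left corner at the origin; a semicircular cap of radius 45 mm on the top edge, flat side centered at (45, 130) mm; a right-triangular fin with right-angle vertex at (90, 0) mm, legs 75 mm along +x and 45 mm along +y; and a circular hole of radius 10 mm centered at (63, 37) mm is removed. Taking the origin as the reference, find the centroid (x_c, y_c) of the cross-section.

x_c = 51.92 mm, y_c = 76.81 mm

rectangular body: A = 90 × 130 = 11700.00, centroid at (45.00, 65.00).
semicircular top: A = ½π·45² = 3180.86, centroid at (45.00, 149.10).
triangular fin: A = ½·75·45 = 1687.50, centroid at (115.00, 15.00).
hole: A = −π·10² = -314.16, centroid at (63.00, 37.00).
ΣA = 16254.20 mm²
ΣAx_c = (11700.00)(45.00) + (3180.86)(45.00) + (1687.50)(115.00) + (-314.16)(63.00) = 843909.28 mm³
ΣAy_c = (11700.00)(65.00) + (3180.86)(149.10) + (1687.50)(15.00) + (-314.16)(37.00) = 1248450.74 mm³
x_c = 843909.28 / 16254.20 = 51.92 mm
y_c = 1248450.74 / 16254.20 = 76.81 mm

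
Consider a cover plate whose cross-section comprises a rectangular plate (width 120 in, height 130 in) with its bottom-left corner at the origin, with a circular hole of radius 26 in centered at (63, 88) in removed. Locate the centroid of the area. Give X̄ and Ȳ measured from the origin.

X̄ = 59.53 in, Ȳ = 61.38 in

plate: A = 120 × 130 = 15600.00, centroid at (60.00, 65.00).
hole: A = −π·26² = -2123.72, centroid at (63.00, 88.00).
ΣA = 13476.28 in²
ΣAX̄ = (15600.00)(60.00) + (-2123.72)(63.00) = 802205.85 in³
ΣAȲ = (15600.00)(65.00) + (-2123.72)(88.00) = 827112.94 in³
X̄ = 802205.85 / 13476.28 = 59.53 in
Ȳ = 827112.94 / 13476.28 = 61.38 in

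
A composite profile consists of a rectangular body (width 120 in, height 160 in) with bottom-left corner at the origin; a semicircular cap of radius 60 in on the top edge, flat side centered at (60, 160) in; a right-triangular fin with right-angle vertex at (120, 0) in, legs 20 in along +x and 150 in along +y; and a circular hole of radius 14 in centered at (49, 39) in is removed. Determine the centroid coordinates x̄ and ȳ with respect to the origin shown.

rectangular body: A = 120 × 160 = 19200.00, centroid at (60.00, 80.00).
semicircular top: A = ½π·60² = 5654.87, centroid at (60.00, 185.46).
triangular fin: A = ½·20·150 = 1500.00, centroid at (126.67, 50.00).
hole: A = −π·14² = -615.75, centroid at (49.00, 39.00).
ΣA = 25739.11 in²
ΣAx̄ = (19200.00)(60.00) + (5654.87)(60.00) + (1500.00)(126.67) + (-615.75)(49.00) = 1651120.15 in³
ΣAȳ = (19200.00)(80.00) + (5654.87)(185.46) + (1500.00)(50.00) + (-615.75)(39.00) = 2635764.35 in³
x̄ = 1651120.15 / 25739.11 = 64.15 in
ȳ = 2635764.35 / 25739.11 = 102.40 in

x̄ = 64.15 in, ȳ = 102.40 in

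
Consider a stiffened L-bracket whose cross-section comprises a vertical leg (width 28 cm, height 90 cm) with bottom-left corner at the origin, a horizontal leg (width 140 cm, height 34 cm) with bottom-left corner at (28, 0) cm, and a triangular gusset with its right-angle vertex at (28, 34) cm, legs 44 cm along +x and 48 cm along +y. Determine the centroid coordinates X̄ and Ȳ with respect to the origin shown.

X̄ = 65.60 cm, Ȳ = 29.64 cm

vertical leg: A = 28 × 90 = 2520.00, centroid at (14.00, 45.00).
horizontal leg: A = 140 × 34 = 4760.00, centroid at (98.00, 17.00).
gusset: A = ½·44·48 = 1056.00, centroid at (42.67, 50.00).
ΣA = 8336.00 cm², ΣAX̄ = 546816.00 cm³, ΣAȲ = 247120.00 cm³.
X̄ = 546816.00/8336.00 = 65.60 cm; Ȳ = 247120.00/8336.00 = 29.64 cm.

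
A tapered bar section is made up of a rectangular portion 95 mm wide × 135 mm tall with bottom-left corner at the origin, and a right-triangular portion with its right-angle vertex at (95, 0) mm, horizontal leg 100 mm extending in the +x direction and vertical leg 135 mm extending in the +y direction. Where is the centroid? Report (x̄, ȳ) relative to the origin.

x̄ = 75.37 mm, ȳ = 59.74 mm

Part | A | x̄ᵢ | ȳᵢ | A·x̄ᵢ | A·ȳᵢ
rectangular portion | 12825.00 | 47.50 | 67.50 | 609187.50 | 865687.50
triangular portion | 6750.00 | 128.33 | 45.00 | 866250.00 | 303750.00
Σ | 19575.00 |  |  | 1475437.50 | 1169437.50
x̄ = 1475437.50 / 19575.00 = 75.37 mm
ȳ = 1169437.50 / 19575.00 = 59.74 mm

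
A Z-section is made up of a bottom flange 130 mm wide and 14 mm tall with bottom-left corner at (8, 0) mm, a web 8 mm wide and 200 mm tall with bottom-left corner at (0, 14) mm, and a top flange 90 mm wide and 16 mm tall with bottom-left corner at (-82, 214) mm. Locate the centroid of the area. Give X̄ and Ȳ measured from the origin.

bottom flange: A = 130 × 14 = 1820.00, centroid at (73.00, 7.00).
web: A = 8 × 200 = 1600.00, centroid at (4.00, 114.00).
top flange: A = 90 × 16 = 1440.00, centroid at (-37.00, 222.00).
ΣA = 4860.00 mm²
ΣAX̄ = (1820.00)(73.00) + (1600.00)(4.00) + (1440.00)(-37.00) = 85980.00 mm³
ΣAȲ = (1820.00)(7.00) + (1600.00)(114.00) + (1440.00)(222.00) = 514820.00 mm³
X̄ = 85980.00 / 4860.00 = 17.69 mm
Ȳ = 514820.00 / 4860.00 = 105.93 mm

X̄ = 17.69 mm, Ȳ = 105.93 mm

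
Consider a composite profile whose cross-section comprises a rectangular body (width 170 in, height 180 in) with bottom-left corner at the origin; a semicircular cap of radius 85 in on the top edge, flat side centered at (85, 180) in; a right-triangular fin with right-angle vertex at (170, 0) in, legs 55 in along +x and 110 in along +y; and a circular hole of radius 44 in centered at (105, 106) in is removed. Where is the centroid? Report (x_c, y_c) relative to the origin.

x_c = 89.91 in, y_c = 120.14 in

rectangular body: A = 170 × 180 = 30600.00, centroid at (85.00, 90.00).
semicircular top: A = ½π·85² = 11349.00, centroid at (85.00, 216.08).
triangular fin: A = ½·55·110 = 3025.00, centroid at (188.33, 36.67).
hole: A = −π·44² = -6082.12, centroid at (105.00, 106.00).
ΣA = 38891.88 in², ΣAx_c = 3496750.67 in³, ΣAy_c = 4672448.88 in³.
x_c = 3496750.67/38891.88 = 89.91 in; y_c = 4672448.88/38891.88 = 120.14 in.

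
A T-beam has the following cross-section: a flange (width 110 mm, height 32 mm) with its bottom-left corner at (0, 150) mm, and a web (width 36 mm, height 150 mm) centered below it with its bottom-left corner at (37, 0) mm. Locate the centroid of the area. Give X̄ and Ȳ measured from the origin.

Part | A | x̄ᵢ | ȳᵢ | A·x̄ᵢ | A·ȳᵢ
web | 5400.00 | 55.00 | 75.00 | 297000.00 | 405000.00
flange | 3520.00 | 55.00 | 166.00 | 193600.00 | 584320.00
Σ | 8920.00 |  |  | 490600.00 | 989320.00
X̄ = 490600.00 / 8920.00 = 55.00 mm
Ȳ = 989320.00 / 8920.00 = 110.91 mm

X̄ = 55.00 mm, Ȳ = 110.91 mm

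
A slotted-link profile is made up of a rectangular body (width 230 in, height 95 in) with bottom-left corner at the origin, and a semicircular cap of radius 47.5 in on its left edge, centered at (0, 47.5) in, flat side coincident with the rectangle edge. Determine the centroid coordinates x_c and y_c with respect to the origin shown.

x_c = 96.14 in, y_c = 47.50 in

Part | A | x̄ᵢ | ȳᵢ | A·x̄ᵢ | A·ȳᵢ
rectangular body | 21850.00 | 115.00 | 47.50 | 2512750.00 | 1037875.00
semicircular end | 3544.11 | -20.16 | 47.50 | -71447.92 | 168345.19
Σ | 25394.11 |  |  | 2441302.08 | 1206220.19
x_c = 2441302.08 / 25394.11 = 96.14 in
y_c = 1206220.19 / 25394.11 = 47.50 in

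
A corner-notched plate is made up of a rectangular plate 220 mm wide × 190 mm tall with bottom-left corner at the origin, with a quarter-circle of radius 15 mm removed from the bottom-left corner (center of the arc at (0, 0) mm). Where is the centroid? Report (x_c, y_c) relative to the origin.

x_c = 110.44 mm, y_c = 95.38 mm

Part | A | x̄ᵢ | ȳᵢ | A·x̄ᵢ | A·ȳᵢ
plate | 41800.00 | 110.00 | 95.00 | 4598000.00 | 3971000.00
removed quarter-circle | -176.71 | 6.37 | 6.37 | -1125.00 | -1125.00
Σ | 41623.29 |  |  | 4596875.00 | 3969875.00
x_c = 4596875.00 / 41623.29 = 110.44 mm
y_c = 3969875.00 / 41623.29 = 95.38 mm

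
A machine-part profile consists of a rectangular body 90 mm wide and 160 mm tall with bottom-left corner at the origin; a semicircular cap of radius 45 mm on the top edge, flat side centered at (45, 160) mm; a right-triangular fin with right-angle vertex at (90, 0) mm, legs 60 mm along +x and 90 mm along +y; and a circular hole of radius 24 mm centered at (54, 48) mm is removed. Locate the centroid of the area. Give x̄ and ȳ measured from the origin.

x̄ = 53.62 mm, ȳ = 92.89 mm

Part | A | x̄ᵢ | ȳᵢ | A·x̄ᵢ | A·ȳᵢ
rectangular body | 14400.00 | 45.00 | 80.00 | 648000.00 | 1152000.00
semicircular top | 3180.86 | 45.00 | 179.10 | 143138.82 | 569688.01
triangular fin | 2700.00 | 110.00 | 30.00 | 297000.00 | 81000.00
hole | -1809.56 | 54.00 | 48.00 | -97716.10 | -86858.75
Σ | 18471.31 |  |  | 990422.72 | 1715829.26
x̄ = 990422.72 / 18471.31 = 53.62 mm
ȳ = 1715829.26 / 18471.31 = 92.89 mm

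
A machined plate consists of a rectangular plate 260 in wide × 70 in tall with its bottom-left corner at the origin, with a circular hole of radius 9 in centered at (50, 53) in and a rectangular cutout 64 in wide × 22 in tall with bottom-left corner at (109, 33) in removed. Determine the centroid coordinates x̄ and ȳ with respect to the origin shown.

x̄ = 130.29 in, ȳ = 33.96 in

plate: A = 260 × 70 = 18200.00, centroid at (130.00, 35.00).
hole 1: A = −π·9² = -254.47, centroid at (50.00, 53.00).
hole 2: A = −(64 × 22) = -1408.00, centroid at (141.00, 44.00).
ΣA = 16537.53 in²
ΣAx̄ = (18200.00)(130.00) + (-254.47)(50.00) + (-1408.00)(141.00) = 2154748.55 in³
ΣAȳ = (18200.00)(35.00) + (-254.47)(53.00) + (-1408.00)(44.00) = 561561.14 in³
x̄ = 2154748.55 / 16537.53 = 130.29 in
ȳ = 561561.14 / 16537.53 = 33.96 in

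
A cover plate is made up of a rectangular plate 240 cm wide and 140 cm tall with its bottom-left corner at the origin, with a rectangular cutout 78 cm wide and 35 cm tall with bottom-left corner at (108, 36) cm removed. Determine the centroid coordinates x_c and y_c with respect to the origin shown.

x_c = 117.61 cm, y_c = 71.46 cm

plate: A = 240 × 140 = 33600.00, centroid at (120.00, 70.00).
hole: A = −(78 × 35) = -2730.00, centroid at (147.00, 53.50).
ΣA = 30870.00 cm², ΣAx_c = 3630690.00 cm³, ΣAy_c = 2205945.00 cm³.
x_c = 3630690.00/30870.00 = 117.61 cm; y_c = 2205945.00/30870.00 = 71.46 cm.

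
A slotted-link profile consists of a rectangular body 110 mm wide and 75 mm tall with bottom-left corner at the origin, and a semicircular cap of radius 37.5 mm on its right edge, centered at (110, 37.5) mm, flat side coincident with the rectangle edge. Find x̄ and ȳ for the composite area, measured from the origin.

rectangular body: A = 110 × 75 = 8250.00, centroid at (55.00, 37.50).
semicircular end: A = ½π·37.5² = 2208.93, centroid at (125.92, 37.50).
ΣA = 10458.93 mm²
ΣAx̄ = (8250.00)(55.00) + (2208.93)(125.92) = 731888.81 mm³
ΣAȳ = (8250.00)(37.50) + (2208.93)(37.50) = 392209.96 mm³
x̄ = 731888.81 / 10458.93 = 69.98 mm
ȳ = 392209.96 / 10458.93 = 37.50 mm

x̄ = 69.98 mm, ȳ = 37.50 mm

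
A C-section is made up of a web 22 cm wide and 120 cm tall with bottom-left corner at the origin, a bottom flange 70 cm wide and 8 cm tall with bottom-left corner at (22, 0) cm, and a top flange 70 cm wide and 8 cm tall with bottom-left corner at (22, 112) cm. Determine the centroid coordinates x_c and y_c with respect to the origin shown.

web: A = 22 × 120 = 2640.00, centroid at (11.00, 60.00).
bottom flange: A = 70 × 8 = 560.00, centroid at (57.00, 4.00).
top flange: A = 70 × 8 = 560.00, centroid at (57.00, 116.00).
ΣA = 3760.00 cm², ΣAx_c = 92880.00 cm³, ΣAy_c = 225600.00 cm³.
x_c = 92880.00/3760.00 = 24.70 cm; y_c = 225600.00/3760.00 = 60.00 cm.

x_c = 24.70 cm, y_c = 60.00 cm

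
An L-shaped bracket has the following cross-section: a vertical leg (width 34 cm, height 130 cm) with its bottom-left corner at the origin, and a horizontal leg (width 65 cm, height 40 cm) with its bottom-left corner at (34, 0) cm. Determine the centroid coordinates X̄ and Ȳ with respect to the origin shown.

X̄ = 35.33 cm, Ȳ = 48.33 cm

vertical leg: A = 34 × 130 = 4420.00, centroid at (17.00, 65.00).
horizontal leg: A = 65 × 40 = 2600.00, centroid at (66.50, 20.00).
ΣA = 7020.00 cm², ΣAX̄ = 248040.00 cm³, ΣAȲ = 339300.00 cm³.
X̄ = 248040.00/7020.00 = 35.33 cm; Ȳ = 339300.00/7020.00 = 48.33 cm.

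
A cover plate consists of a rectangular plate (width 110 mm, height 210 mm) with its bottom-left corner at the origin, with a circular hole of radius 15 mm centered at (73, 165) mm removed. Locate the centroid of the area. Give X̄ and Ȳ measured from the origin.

Part | A | x̄ᵢ | ȳᵢ | A·x̄ᵢ | A·ȳᵢ
plate | 23100.00 | 55.00 | 105.00 | 1270500.00 | 2425500.00
hole | -706.86 | 73.00 | 165.00 | -51600.66 | -116631.63
Σ | 22393.14 |  |  | 1218899.34 | 2308868.37
X̄ = 1218899.34 / 22393.14 = 54.43 mm
Ȳ = 2308868.37 / 22393.14 = 103.11 mm

X̄ = 54.43 mm, Ȳ = 103.11 mm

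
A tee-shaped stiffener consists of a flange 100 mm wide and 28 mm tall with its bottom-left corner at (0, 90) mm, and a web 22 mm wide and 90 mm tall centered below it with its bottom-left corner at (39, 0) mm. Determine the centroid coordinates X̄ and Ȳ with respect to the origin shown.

Part | A | x̄ᵢ | ȳᵢ | A·x̄ᵢ | A·ȳᵢ
web | 1980.00 | 50.00 | 45.00 | 99000.00 | 89100.00
flange | 2800.00 | 50.00 | 104.00 | 140000.00 | 291200.00
Σ | 4780.00 |  |  | 239000.00 | 380300.00
X̄ = 239000.00 / 4780.00 = 50.00 mm
Ȳ = 380300.00 / 4780.00 = 79.56 mm

X̄ = 50.00 mm, Ȳ = 79.56 mm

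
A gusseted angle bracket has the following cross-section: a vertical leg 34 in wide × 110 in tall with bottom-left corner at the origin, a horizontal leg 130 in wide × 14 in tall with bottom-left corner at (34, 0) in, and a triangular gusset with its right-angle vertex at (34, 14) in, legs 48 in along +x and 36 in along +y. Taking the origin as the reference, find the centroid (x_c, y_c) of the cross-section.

Part | A | x̄ᵢ | ȳᵢ | A·x̄ᵢ | A·ȳᵢ
vertical leg | 3740.00 | 17.00 | 55.00 | 63580.00 | 205700.00
horizontal leg | 1820.00 | 99.00 | 7.00 | 180180.00 | 12740.00
gusset | 864.00 | 50.00 | 26.00 | 43200.00 | 22464.00
Σ | 6424.00 |  |  | 286960.00 | 240904.00
x_c = 286960.00 / 6424.00 = 44.67 in
y_c = 240904.00 / 6424.00 = 37.50 in

x_c = 44.67 in, y_c = 37.50 in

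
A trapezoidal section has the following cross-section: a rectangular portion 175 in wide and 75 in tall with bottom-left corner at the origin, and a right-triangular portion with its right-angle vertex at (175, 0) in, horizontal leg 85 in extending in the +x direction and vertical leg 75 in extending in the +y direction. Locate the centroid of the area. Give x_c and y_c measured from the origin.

Part | A | x̄ᵢ | ȳᵢ | A·x̄ᵢ | A·ȳᵢ
rectangular portion | 13125.00 | 87.50 | 37.50 | 1148437.50 | 492187.50
triangular portion | 3187.50 | 203.33 | 25.00 | 648125.00 | 79687.50
Σ | 16312.50 |  |  | 1796562.50 | 571875.00
x_c = 1796562.50 / 16312.50 = 110.13 in
y_c = 571875.00 / 16312.50 = 35.06 in

x_c = 110.13 in, y_c = 35.06 in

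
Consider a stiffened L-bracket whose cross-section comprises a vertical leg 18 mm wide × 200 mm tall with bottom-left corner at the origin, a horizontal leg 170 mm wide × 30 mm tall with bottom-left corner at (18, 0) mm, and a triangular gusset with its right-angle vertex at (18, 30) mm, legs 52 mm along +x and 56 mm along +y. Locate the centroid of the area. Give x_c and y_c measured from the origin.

x_c = 59.98 mm, y_c = 49.96 mm

vertical leg: A = 18 × 200 = 3600.00, centroid at (9.00, 100.00).
horizontal leg: A = 170 × 30 = 5100.00, centroid at (103.00, 15.00).
gusset: A = ½·52·56 = 1456.00, centroid at (35.33, 48.67).
ΣA = 10156.00 mm²
ΣAx_c = (3600.00)(9.00) + (5100.00)(103.00) + (1456.00)(35.33) = 609145.33 mm³
ΣAy_c = (3600.00)(100.00) + (5100.00)(15.00) + (1456.00)(48.67) = 507358.67 mm³
x_c = 609145.33 / 10156.00 = 59.98 mm
y_c = 507358.67 / 10156.00 = 49.96 mm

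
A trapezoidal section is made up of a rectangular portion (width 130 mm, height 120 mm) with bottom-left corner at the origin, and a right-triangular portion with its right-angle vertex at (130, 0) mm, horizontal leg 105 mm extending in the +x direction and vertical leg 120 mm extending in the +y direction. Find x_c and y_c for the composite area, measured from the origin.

rectangular portion: A = 130 × 120 = 15600.00, centroid at (65.00, 60.00).
triangular portion: A = ½·105·120 = 6300.00, centroid at (165.00, 40.00).
ΣA = 21900.00 mm²
ΣAx_c = (15600.00)(65.00) + (6300.00)(165.00) = 2053500.00 mm³
ΣAy_c = (15600.00)(60.00) + (6300.00)(40.00) = 1188000.00 mm³
x_c = 2053500.00 / 21900.00 = 93.77 mm
y_c = 1188000.00 / 21900.00 = 54.25 mm

x_c = 93.77 mm, y_c = 54.25 mm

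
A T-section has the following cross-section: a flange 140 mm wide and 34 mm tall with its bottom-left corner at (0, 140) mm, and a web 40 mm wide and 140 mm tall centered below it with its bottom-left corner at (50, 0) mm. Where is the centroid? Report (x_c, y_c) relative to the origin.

web: A = 40 × 140 = 5600.00, centroid at (70.00, 70.00).
flange: A = 140 × 34 = 4760.00, centroid at (70.00, 157.00).
ΣA = 10360.00 mm², ΣAx_c = 725200.00 mm³, ΣAy_c = 1139320.00 mm³.
x_c = 725200.00/10360.00 = 70.00 mm; y_c = 1139320.00/10360.00 = 109.97 mm.

x_c = 70.00 mm, y_c = 109.97 mm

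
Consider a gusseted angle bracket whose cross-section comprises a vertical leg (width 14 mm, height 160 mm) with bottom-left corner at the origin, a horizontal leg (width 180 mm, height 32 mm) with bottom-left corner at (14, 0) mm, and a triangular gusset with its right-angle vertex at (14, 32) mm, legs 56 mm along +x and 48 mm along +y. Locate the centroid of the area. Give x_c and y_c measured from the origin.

Part | A | x̄ᵢ | ȳᵢ | A·x̄ᵢ | A·ȳᵢ
vertical leg | 2240.00 | 7.00 | 80.00 | 15680.00 | 179200.00
horizontal leg | 5760.00 | 104.00 | 16.00 | 599040.00 | 92160.00
gusset | 1344.00 | 32.67 | 48.00 | 43904.00 | 64512.00
Σ | 9344.00 |  |  | 658624.00 | 335872.00
x_c = 658624.00 / 9344.00 = 70.49 mm
y_c = 335872.00 / 9344.00 = 35.95 mm

x_c = 70.49 mm, y_c = 35.95 mm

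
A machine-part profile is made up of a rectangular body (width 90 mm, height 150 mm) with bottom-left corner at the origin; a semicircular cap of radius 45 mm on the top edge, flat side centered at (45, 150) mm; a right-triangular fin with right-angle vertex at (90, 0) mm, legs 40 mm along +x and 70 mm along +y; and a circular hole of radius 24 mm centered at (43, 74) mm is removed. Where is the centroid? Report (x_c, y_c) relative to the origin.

x_c = 50.24 mm, y_c = 89.06 mm

rectangular body: A = 90 × 150 = 13500.00, centroid at (45.00, 75.00).
semicircular top: A = ½π·45² = 3180.86, centroid at (45.00, 169.10).
triangular fin: A = ½·40·70 = 1400.00, centroid at (103.33, 23.33).
hole: A = −π·24² = -1809.56, centroid at (43.00, 74.00).
ΣA = 16271.31 mm², ΣAx_c = 817494.52 mm³, ΣAy_c = 1449138.81 mm³.
x_c = 817494.52/16271.31 = 50.24 mm; y_c = 1449138.81/16271.31 = 89.06 mm.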